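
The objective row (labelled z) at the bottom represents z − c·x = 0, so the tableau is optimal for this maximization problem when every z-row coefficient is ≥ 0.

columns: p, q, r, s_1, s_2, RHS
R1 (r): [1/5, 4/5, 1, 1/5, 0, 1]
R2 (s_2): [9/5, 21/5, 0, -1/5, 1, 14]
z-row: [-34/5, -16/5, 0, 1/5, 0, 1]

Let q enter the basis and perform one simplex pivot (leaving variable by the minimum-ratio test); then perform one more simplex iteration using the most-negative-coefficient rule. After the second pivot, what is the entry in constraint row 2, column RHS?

Ratio test on column q — row 1: 1/(4/5) = 5/4; row 2: 14/(21/5) = 10/3. Minimum is 5/4 at row 1 (r leaves); pivot element 4/5.
Divide row 1 by 4/5; eliminate column q from the other rows.
Second iteration: most negative z-row entry is -6 in column p, so p enters.
Ratio test on column p — row 1: (5/4)/(1/4) = 5; row 2: (35/4)/(3/4) = 35/3. Minimum is 5 at row 1 (q leaves); pivot element 1/4.
Divide row 1 by 1/4; eliminate column p from the other rows.
After both pivots, the entry at constraint row 2, column RHS is 5.

5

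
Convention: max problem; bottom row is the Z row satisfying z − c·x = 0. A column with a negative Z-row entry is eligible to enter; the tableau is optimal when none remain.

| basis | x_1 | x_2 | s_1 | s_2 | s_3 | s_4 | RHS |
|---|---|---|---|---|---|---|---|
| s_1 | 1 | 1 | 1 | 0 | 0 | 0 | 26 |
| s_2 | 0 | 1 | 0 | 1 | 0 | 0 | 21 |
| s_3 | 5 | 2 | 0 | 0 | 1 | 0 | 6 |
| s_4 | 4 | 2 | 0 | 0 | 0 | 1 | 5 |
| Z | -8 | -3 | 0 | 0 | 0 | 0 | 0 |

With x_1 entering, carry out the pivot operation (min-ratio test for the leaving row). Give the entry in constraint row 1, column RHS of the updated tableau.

Ratio test on column x_1 — row 1: 26/1 = 26; row 2: entry 0 ≤ 0; row 3: 6/5 = 6/5; row 4: 5/4 = 5/4. Minimum is 6/5 at row 3 (s_3 leaves); pivot element 5.
Divide row 3 by 5; eliminate column x_1 from the other rows.
Row 1 update in column RHS: 26 − 1·(6/5) = 124/5.

124/5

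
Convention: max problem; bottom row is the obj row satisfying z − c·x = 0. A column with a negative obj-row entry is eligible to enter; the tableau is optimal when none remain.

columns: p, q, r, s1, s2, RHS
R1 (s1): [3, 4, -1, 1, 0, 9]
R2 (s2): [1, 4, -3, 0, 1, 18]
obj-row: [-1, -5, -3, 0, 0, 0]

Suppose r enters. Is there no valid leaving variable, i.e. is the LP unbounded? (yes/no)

yes

Every constraint-row entry in column r is ≤ 0, so increasing r is unbounded.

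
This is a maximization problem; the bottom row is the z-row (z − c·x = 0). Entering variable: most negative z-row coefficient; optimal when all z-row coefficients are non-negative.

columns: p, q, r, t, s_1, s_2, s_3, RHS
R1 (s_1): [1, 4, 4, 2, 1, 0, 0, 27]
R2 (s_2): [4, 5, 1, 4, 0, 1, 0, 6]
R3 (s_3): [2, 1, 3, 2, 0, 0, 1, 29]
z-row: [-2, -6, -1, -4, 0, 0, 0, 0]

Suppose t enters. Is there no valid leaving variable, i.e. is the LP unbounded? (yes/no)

no

Column t has positive entries in row(s) 1, 2, 3, so the ratio test bounds it — not unbounded.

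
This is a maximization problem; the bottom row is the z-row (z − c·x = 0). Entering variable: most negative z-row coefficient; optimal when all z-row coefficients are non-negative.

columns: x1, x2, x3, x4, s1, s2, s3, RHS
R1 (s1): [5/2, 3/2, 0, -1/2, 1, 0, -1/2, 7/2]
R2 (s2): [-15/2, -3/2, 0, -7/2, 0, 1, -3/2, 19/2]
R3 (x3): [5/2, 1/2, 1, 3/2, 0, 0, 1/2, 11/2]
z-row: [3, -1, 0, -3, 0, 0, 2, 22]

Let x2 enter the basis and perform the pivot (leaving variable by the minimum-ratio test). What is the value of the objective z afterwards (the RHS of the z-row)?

Ratio test on column x2 — row 1: (7/2)/(3/2) = 7/3; row 2: entry -3/2 ≤ 0; row 3: (11/2)/(1/2) = 11. Minimum is 7/3 at row 1 (s1 leaves); pivot element 3/2.
Pivot on row 1; the z-row RHS becomes 22 − (-1)·(7/3) = 73/3.

73/3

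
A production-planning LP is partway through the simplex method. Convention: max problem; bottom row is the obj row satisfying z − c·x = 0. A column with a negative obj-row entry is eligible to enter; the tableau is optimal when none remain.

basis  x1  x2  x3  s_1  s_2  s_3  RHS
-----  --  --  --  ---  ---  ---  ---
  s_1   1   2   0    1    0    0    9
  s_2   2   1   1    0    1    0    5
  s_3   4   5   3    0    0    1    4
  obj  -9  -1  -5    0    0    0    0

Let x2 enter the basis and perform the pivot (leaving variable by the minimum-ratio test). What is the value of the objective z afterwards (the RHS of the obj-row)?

4/5

Ratio test on column x2 — row 1: 9/2 = 9/2; row 2: 5/1 = 5; row 3: 4/5 = 4/5. Minimum is 4/5 at row 3 (s_3 leaves); pivot element 5.
Pivot on row 3; the obj-row RHS becomes 0 − (-1)·(4/5) = 4/5.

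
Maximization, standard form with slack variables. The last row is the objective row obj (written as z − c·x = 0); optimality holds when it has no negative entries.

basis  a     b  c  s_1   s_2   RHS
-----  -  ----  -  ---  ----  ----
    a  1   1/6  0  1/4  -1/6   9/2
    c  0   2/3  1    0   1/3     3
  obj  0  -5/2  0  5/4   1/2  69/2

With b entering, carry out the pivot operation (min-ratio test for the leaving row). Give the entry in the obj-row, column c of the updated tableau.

Ratio test on column b — row 1: (9/2)/(1/6) = 27; row 2: 3/(2/3) = 9/2. Minimum is 9/2 at row 2 (c leaves); pivot element 2/3.
Divide row 2 by 2/3; eliminate column b from the other rows.
obj-row update in column c: 0 − (-5/2)·(3/2) = 15/4.

15/4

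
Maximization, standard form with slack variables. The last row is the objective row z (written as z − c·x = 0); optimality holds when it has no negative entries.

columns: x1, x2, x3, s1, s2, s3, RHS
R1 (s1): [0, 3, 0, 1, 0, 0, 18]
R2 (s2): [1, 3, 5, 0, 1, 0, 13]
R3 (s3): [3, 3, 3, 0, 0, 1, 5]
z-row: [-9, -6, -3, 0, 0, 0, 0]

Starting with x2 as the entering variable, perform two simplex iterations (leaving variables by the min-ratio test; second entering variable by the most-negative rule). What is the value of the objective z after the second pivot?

Ratio test on column x2 — row 1: 18/3 = 6; row 2: 13/3 = 13/3; row 3: 5/3 = 5/3. Minimum is 5/3 at row 3 (s3 leaves); pivot element 3.
Pivot on row 3; the z-row RHS becomes 0 − (-6)·(5/3) = 10.
Next entering variable (most negative z-row entry -3): x1.
Ratio test on column x1 — row 1: entry -3 ≤ 0; row 2: entry -2 ≤ 0; row 3: (5/3)/1 = 5/3. Minimum is 5/3 at row 3 (x2 leaves); pivot element 1.
After the second pivot the z-row RHS is 10 − (-3)·(5/3) = 15.

15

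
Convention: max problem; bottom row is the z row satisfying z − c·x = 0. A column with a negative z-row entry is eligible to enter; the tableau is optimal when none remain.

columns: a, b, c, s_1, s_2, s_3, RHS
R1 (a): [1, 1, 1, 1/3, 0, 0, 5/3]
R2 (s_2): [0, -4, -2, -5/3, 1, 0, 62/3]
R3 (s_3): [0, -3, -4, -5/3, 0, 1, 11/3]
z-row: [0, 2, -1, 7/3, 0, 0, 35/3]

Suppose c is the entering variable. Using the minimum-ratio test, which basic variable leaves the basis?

Column c entries and ratios — a: (5/3)/1 = 5/3; s_2: -2 ≤ 0, skip; s_3: -4 ≤ 0, skip.
Smallest ratio is 5/3 in the row of a, so a leaves.

a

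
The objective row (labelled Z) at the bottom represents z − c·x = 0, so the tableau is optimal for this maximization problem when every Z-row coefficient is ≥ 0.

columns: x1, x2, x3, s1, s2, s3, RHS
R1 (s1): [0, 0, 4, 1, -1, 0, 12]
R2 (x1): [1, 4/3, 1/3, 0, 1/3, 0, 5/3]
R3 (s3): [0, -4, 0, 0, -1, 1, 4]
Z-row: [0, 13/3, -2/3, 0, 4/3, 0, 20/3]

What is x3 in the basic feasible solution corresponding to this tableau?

x3 is not in the basis, so in the current basic feasible solution x3 = 0.

0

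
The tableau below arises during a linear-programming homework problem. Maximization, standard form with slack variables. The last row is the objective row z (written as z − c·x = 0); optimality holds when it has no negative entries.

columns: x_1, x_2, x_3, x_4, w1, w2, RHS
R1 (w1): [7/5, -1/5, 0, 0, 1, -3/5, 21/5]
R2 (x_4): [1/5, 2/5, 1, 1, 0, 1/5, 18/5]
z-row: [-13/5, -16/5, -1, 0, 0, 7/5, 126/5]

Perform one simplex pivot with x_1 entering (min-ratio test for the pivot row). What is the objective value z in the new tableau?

33

Ratio test on column x_1 — row 1: (21/5)/(7/5) = 3; row 2: (18/5)/(1/5) = 18. Minimum is 3 at row 1 (w1 leaves); pivot element 7/5.
Pivot on row 1; the z-row RHS becomes 126/5 − (-13/5)·3 = 33.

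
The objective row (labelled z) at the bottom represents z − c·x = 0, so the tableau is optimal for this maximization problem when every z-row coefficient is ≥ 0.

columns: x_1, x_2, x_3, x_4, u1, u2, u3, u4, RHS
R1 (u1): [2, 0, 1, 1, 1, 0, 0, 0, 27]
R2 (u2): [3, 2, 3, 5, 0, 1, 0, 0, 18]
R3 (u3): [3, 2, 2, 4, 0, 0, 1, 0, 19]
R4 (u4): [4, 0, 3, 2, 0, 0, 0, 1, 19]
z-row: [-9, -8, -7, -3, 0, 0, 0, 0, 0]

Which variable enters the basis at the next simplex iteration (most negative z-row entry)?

Negative z-row entries: x_1: -9, x_2: -8, x_3: -7, x_4: -3.
The most negative is -9 in column x_1, so x_1 enters.

x_1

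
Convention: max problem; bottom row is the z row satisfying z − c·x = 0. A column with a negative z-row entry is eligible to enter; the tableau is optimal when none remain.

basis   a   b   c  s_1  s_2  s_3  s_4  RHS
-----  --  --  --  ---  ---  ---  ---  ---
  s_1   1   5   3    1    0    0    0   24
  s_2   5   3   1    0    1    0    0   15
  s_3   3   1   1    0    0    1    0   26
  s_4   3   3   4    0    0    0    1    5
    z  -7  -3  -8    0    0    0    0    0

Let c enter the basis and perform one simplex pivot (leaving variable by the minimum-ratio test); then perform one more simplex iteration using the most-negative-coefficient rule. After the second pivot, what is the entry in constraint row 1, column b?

4

Ratio test on column c — row 1: 24/3 = 8; row 2: 15/1 = 15; row 3: 26/1 = 26; row 4: 5/4 = 5/4. Minimum is 5/4 at row 4 (s_4 leaves); pivot element 4.
Divide row 4 by 4; eliminate column c from the other rows.
Second iteration: most negative z-row entry is -1 in column a, so a enters.
Ratio test on column a — row 1: entry -5/4 ≤ 0; row 2: (55/4)/(17/4) = 55/17; row 3: (99/4)/(9/4) = 11; row 4: (5/4)/(3/4) = 5/3. Minimum is 5/3 at row 4 (c leaves); pivot element 3/4.
Divide row 4 by 3/4; eliminate column a from the other rows.
After both pivots, the entry at constraint row 1, column b is 4.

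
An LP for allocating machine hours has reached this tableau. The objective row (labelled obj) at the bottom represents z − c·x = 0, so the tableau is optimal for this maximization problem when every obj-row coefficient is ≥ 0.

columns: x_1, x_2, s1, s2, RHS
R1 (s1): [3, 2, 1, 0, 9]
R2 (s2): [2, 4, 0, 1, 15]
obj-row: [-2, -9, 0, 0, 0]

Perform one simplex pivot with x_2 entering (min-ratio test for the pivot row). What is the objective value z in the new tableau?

135/4

Ratio test on column x_2 — row 1: 9/2 = 9/2; row 2: 15/4 = 15/4. Minimum is 15/4 at row 2 (s2 leaves); pivot element 4.
Pivot on row 2; the obj-row RHS becomes 0 − (-9)·(15/4) = 135/4.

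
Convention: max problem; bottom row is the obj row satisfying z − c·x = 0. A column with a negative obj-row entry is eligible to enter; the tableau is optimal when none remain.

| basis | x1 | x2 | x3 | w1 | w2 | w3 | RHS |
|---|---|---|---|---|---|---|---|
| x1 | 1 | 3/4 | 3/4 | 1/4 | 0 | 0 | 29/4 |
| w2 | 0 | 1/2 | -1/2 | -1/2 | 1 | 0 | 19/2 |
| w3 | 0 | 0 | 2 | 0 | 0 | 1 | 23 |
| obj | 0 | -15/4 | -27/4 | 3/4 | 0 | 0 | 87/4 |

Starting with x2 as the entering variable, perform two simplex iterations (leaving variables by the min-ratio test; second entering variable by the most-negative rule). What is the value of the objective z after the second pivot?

87

Ratio test on column x2 — row 1: (29/4)/(3/4) = 29/3; row 2: (19/2)/(1/2) = 19; row 3: entry 0 ≤ 0. Minimum is 29/3 at row 1 (x1 leaves); pivot element 3/4.
Pivot on row 1; the obj-row RHS becomes 87/4 − (-15/4)·(29/3) = 58.
Next entering variable (most negative obj-row entry -3): x3.
Ratio test on column x3 — row 1: (29/3)/1 = 29/3; row 2: entry -1 ≤ 0; row 3: 23/2 = 23/2. Minimum is 29/3 at row 1 (x2 leaves); pivot element 1.
After the second pivot the obj-row RHS is 58 − (-3)·(29/3) = 87.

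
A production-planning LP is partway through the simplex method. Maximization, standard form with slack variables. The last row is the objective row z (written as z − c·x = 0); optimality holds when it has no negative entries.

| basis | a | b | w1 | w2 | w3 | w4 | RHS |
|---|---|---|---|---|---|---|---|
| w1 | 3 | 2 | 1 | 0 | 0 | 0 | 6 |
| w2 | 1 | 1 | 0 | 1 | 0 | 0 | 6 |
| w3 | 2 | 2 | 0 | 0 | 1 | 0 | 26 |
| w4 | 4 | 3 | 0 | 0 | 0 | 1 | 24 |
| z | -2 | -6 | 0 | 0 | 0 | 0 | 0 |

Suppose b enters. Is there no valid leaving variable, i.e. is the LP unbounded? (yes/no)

no

Column b has positive entries in row(s) 1, 2, 3, 4, so the ratio test bounds it — not unbounded.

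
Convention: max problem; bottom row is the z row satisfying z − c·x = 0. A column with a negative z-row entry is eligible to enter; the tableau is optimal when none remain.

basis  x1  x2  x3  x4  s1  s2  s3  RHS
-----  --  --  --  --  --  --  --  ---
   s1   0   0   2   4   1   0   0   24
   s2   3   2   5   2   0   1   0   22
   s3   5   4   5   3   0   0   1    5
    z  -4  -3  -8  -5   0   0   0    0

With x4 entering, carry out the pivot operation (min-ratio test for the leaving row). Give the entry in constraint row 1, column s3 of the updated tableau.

-4/3

Ratio test on column x4 — row 1: 24/4 = 6; row 2: 22/2 = 11; row 3: 5/3 = 5/3. Minimum is 5/3 at row 3 (s3 leaves); pivot element 3.
Divide row 3 by 3; eliminate column x4 from the other rows.
Row 1 update in column s3: 0 − 4·(1/3) = -4/3.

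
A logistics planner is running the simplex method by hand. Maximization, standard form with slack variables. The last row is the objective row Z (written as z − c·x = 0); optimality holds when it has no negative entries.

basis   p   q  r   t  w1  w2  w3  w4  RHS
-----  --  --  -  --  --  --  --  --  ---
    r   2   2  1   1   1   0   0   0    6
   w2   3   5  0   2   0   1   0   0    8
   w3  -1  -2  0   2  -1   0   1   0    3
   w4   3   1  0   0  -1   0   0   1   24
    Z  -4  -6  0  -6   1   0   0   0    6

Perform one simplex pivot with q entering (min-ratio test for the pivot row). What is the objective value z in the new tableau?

Ratio test on column q — row 1: 6/2 = 3; row 2: 8/5 = 8/5; row 3: entry -2 ≤ 0; row 4: 24/1 = 24. Minimum is 8/5 at row 2 (w2 leaves); pivot element 5.
Pivot on row 2; the Z-row RHS becomes 6 − (-6)·(8/5) = 78/5.

78/5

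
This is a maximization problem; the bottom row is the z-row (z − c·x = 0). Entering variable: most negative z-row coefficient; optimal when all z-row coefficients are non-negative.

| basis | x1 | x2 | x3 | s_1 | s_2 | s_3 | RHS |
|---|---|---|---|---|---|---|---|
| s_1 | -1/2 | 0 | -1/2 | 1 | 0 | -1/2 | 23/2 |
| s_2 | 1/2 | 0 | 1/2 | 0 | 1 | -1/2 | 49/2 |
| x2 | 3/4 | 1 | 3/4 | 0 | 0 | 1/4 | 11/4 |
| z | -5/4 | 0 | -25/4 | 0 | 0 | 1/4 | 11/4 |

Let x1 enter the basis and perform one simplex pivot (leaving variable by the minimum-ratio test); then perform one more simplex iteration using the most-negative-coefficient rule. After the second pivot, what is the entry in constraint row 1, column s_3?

-1/3

Ratio test on column x1 — row 1: entry -1/2 ≤ 0; row 2: (49/2)/(1/2) = 49; row 3: (11/4)/(3/4) = 11/3. Minimum is 11/3 at row 3 (x2 leaves); pivot element 3/4.
Divide row 3 by 3/4; eliminate column x1 from the other rows.
Second iteration: most negative z-row entry is -5 in column x3, so x3 enters.
Ratio test on column x3 — row 1: entry 0 ≤ 0; row 2: entry 0 ≤ 0; row 3: (11/3)/1 = 11/3. Minimum is 11/3 at row 3 (x1 leaves); pivot element 1.
Divide row 3 by 1; eliminate column x3 from the other rows.
After both pivots, the entry at constraint row 1, column s_3 is -1/3.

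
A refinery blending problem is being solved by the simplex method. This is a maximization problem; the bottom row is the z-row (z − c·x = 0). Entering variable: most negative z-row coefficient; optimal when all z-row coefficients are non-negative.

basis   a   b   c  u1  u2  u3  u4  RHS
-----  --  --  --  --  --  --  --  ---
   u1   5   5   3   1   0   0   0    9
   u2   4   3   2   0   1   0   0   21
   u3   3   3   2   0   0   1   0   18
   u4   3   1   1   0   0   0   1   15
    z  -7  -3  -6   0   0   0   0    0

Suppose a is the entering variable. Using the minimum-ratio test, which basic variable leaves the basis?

Column a entries and ratios — u1: 9/5 = 9/5; u2: 21/4 = 21/4; u3: 18/3 = 6; u4: 15/3 = 5.
Smallest ratio is 9/5 in the row of u1, so u1 leaves.

u1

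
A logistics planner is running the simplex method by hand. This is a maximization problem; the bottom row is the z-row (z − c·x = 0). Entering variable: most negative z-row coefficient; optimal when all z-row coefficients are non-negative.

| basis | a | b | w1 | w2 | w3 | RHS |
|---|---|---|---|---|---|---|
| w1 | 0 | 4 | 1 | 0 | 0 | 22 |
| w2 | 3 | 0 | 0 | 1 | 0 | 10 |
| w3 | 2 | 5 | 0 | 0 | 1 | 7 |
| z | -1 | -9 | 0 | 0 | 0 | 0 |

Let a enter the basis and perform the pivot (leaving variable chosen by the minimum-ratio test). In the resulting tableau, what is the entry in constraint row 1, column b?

Ratio test on column a — row 1: entry 0 ≤ 0; row 2: 10/3 = 10/3; row 3: 7/2 = 7/2. Minimum is 10/3 at row 2 (w2 leaves); pivot element 3.
Divide row 2 by 3; eliminate column a from the other rows.
Row 1 update in column b: 4 − 0·0 = 4.

4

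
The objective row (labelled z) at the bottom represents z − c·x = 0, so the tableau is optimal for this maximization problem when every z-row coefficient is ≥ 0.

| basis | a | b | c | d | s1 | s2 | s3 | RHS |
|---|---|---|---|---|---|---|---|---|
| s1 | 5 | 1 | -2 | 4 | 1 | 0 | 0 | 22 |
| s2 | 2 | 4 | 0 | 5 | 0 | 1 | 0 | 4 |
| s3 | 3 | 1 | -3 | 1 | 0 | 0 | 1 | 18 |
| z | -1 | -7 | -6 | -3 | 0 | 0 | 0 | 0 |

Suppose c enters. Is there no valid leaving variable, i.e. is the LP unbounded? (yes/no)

Every constraint-row entry in column c is ≤ 0, so increasing c is unbounded.

yes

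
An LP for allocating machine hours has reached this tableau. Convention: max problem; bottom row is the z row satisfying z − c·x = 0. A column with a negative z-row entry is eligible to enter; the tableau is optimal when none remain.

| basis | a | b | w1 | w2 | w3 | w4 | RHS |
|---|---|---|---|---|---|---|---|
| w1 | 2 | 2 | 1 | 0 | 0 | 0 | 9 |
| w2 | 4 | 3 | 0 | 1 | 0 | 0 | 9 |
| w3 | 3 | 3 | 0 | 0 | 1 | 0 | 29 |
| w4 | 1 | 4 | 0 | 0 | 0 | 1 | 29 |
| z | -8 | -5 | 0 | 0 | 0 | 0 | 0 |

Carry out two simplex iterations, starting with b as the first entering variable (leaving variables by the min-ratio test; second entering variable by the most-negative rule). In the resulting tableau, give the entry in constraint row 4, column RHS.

Ratio test on column b — row 1: 9/2 = 9/2; row 2: 9/3 = 3; row 3: 29/3 = 29/3; row 4: 29/4 = 29/4. Minimum is 3 at row 2 (w2 leaves); pivot element 3.
Divide row 2 by 3; eliminate column b from the other rows.
Second iteration: most negative z-row entry is -4/3 in column a, so a enters.
Ratio test on column a — row 1: entry -2/3 ≤ 0; row 2: 3/(4/3) = 9/4; row 3: entry -1 ≤ 0; row 4: entry -13/3 ≤ 0. Minimum is 9/4 at row 2 (b leaves); pivot element 4/3.
Divide row 2 by 4/3; eliminate column a from the other rows.
After both pivots, the entry at constraint row 4, column RHS is 107/4.

107/4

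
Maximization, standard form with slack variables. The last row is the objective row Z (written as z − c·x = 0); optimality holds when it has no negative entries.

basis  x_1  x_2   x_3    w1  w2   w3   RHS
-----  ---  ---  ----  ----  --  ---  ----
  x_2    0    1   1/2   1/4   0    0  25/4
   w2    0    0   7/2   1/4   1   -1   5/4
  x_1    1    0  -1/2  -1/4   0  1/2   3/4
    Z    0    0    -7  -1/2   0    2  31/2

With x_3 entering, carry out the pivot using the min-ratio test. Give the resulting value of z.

Ratio test on column x_3 — row 1: (25/4)/(1/2) = 25/2; row 2: (5/4)/(7/2) = 5/14; row 3: entry -1/2 ≤ 0. Minimum is 5/14 at row 2 (w2 leaves); pivot element 7/2.
Pivot on row 2; the Z-row RHS becomes 31/2 − (-7)·(5/14) = 18.

18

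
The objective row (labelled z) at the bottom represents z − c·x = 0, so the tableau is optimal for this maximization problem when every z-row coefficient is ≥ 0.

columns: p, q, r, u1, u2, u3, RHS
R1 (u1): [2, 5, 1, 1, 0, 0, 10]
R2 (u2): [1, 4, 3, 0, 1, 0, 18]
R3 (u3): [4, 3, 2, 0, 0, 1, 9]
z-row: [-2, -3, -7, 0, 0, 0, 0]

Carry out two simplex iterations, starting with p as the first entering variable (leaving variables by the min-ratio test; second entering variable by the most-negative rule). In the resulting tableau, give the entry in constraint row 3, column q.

3/2

Ratio test on column p — row 1: 10/2 = 5; row 2: 18/1 = 18; row 3: 9/4 = 9/4. Minimum is 9/4 at row 3 (u3 leaves); pivot element 4.
Divide row 3 by 4; eliminate column p from the other rows.
Second iteration: most negative z-row entry is -6 in column r, so r enters.
Ratio test on column r — row 1: entry 0 ≤ 0; row 2: (63/4)/(5/2) = 63/10; row 3: (9/4)/(1/2) = 9/2. Minimum is 9/2 at row 3 (p leaves); pivot element 1/2.
Divide row 3 by 1/2; eliminate column r from the other rows.
After both pivots, the entry at constraint row 3, column q is 3/2.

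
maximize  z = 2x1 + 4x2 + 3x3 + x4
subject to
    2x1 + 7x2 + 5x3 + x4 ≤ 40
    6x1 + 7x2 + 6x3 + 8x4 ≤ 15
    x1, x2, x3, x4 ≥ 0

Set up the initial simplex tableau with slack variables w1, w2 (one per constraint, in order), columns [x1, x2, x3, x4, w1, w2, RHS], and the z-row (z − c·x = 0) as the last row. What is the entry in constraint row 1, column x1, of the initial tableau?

2

Constraint 1 has coefficient 2 on x1.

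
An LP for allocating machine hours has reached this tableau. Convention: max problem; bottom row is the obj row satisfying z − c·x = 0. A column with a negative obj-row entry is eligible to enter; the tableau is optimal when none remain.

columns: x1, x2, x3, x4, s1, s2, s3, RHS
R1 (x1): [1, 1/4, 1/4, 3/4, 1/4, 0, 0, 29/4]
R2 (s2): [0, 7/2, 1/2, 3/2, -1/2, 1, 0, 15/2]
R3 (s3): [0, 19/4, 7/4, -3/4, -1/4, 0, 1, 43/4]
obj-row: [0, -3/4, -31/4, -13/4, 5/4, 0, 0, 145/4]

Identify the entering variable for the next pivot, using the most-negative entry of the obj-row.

Negative obj-row entries: x2: -3/4, x3: -31/4, x4: -13/4.
The most negative is -31/4 in column x3, so x3 enters.

x3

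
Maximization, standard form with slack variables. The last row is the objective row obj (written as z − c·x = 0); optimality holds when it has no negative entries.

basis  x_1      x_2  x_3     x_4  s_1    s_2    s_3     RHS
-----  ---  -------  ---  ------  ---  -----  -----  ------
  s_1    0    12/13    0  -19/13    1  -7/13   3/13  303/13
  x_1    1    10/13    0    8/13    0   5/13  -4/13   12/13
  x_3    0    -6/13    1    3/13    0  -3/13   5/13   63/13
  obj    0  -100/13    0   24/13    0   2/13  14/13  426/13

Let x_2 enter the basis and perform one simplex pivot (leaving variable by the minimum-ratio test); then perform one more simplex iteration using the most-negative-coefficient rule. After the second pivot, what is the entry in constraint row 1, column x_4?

-4

Ratio test on column x_2 — row 1: (303/13)/(12/13) = 101/4; row 2: (12/13)/(10/13) = 6/5; row 3: entry -6/13 ≤ 0. Minimum is 6/5 at row 2 (x_1 leaves); pivot element 10/13.
Divide row 2 by 10/13; eliminate column x_2 from the other rows.
Second iteration: most negative obj-row entry is -2 in column s_3, so s_3 enters.
Ratio test on column s_3 — row 1: (111/5)/(3/5) = 37; row 2: entry -2/5 ≤ 0; row 3: (27/5)/(1/5) = 27. Minimum is 27 at row 3 (x_3 leaves); pivot element 1/5.
Divide row 3 by 1/5; eliminate column s_3 from the other rows.
After both pivots, the entry at constraint row 1, column x_4 is -4.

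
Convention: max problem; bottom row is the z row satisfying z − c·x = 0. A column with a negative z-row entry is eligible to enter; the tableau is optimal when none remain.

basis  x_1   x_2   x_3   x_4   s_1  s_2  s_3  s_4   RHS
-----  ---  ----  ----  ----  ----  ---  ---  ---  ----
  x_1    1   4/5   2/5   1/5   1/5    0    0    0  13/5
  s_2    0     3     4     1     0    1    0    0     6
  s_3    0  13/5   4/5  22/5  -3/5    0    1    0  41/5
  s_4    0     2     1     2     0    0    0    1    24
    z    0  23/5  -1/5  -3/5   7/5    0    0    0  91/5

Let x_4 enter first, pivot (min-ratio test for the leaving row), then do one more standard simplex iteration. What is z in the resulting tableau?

Ratio test on column x_4 — row 1: (13/5)/(1/5) = 13; row 2: 6/1 = 6; row 3: (41/5)/(22/5) = 41/22; row 4: 24/2 = 12. Minimum is 41/22 at row 3 (s_3 leaves); pivot element 22/5.
Pivot on row 3; the z-row RHS becomes 91/5 − (-3/5)·(41/22) = 425/22.
Next entering variable (most negative z-row entry -1/11): x_3.
Ratio test on column x_3 — row 1: (49/22)/(4/11) = 49/8; row 2: (91/22)/(42/11) = 13/12; row 3: (41/22)/(2/11) = 41/4; row 4: (223/11)/(7/11) = 223/7. Minimum is 13/12 at row 2 (s_2 leaves); pivot element 42/11.
After the second pivot the z-row RHS is 425/22 − (-1/11)·(13/12) = 233/12.

233/12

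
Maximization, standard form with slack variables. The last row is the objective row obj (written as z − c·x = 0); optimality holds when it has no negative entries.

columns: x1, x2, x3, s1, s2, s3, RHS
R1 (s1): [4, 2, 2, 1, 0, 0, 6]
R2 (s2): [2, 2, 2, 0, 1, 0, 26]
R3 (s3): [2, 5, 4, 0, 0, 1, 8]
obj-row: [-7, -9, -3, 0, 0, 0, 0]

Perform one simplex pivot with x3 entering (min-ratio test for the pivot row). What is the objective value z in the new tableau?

Ratio test on column x3 — row 1: 6/2 = 3; row 2: 26/2 = 13; row 3: 8/4 = 2. Minimum is 2 at row 3 (s3 leaves); pivot element 4.
Pivot on row 3; the obj-row RHS becomes 0 − (-3)·2 = 6.

6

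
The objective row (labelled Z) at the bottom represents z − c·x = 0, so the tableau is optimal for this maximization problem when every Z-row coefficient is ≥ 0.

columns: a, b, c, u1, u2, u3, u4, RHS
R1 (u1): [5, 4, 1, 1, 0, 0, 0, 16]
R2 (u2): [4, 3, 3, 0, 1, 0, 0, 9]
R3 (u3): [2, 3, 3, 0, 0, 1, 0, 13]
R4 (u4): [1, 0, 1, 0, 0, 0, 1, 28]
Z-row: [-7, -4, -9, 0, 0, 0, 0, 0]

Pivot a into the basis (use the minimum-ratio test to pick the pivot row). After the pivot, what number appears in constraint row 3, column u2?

-1/2

Ratio test on column a — row 1: 16/5 = 16/5; row 2: 9/4 = 9/4; row 3: 13/2 = 13/2; row 4: 28/1 = 28. Minimum is 9/4 at row 2 (u2 leaves); pivot element 4.
Divide row 2 by 4; eliminate column a from the other rows.
Row 3 update in column u2: 0 − 2·(1/4) = -1/2.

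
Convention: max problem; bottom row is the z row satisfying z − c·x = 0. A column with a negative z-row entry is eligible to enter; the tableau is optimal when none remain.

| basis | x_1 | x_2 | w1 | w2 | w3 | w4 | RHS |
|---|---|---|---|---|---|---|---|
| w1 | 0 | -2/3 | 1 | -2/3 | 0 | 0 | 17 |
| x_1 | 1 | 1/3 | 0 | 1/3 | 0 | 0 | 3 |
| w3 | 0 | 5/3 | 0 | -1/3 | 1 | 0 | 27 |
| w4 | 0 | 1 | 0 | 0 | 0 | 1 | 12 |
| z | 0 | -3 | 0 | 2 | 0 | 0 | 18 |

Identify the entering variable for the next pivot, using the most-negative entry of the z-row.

Negative z-row entries: x_2: -3.
The most negative is -3 in column x_2, so x_2 enters.

x_2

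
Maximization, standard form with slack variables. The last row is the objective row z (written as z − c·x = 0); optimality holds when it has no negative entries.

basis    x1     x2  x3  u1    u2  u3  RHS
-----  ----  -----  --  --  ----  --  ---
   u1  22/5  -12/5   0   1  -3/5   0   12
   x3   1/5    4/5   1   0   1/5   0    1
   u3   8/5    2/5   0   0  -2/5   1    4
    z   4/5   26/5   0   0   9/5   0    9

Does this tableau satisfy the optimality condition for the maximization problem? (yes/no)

yes

Every z-row coefficient is ≥ 0, so the tableau is optimal.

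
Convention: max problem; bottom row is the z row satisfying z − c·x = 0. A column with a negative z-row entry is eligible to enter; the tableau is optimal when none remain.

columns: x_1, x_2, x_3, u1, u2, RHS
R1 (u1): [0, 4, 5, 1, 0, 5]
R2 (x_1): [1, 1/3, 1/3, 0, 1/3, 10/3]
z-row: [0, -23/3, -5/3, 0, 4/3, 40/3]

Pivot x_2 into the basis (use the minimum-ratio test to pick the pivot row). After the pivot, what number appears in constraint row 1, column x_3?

Ratio test on column x_2 — row 1: 5/4 = 5/4; row 2: (10/3)/(1/3) = 10. Minimum is 5/4 at row 1 (u1 leaves); pivot element 4.
Divide row 1 by 4; eliminate column x_2 from the other rows.
In the new row 1, the x_3 entry is the old entry divided by the pivot: 5/4 = 5/4.

5/4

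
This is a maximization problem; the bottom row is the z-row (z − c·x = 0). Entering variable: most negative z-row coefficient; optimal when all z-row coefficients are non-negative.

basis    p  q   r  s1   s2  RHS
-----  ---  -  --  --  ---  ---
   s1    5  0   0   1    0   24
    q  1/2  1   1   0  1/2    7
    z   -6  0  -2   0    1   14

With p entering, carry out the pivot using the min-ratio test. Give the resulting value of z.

214/5

Ratio test on column p — row 1: 24/5 = 24/5; row 2: 7/(1/2) = 14. Minimum is 24/5 at row 1 (s1 leaves); pivot element 5.
Pivot on row 1; the z-row RHS becomes 14 − (-6)·(24/5) = 214/5.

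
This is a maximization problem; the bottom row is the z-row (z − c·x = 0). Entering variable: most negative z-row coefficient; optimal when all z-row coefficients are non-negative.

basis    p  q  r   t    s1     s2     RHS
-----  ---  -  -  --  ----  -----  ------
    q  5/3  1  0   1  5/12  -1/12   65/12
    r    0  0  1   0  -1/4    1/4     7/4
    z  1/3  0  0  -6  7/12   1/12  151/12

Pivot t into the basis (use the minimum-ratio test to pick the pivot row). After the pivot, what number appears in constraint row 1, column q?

1

Ratio test on column t — row 1: (65/12)/1 = 65/12; row 2: entry 0 ≤ 0. Minimum is 65/12 at row 1 (q leaves); pivot element 1.
Divide row 1 by 1; eliminate column t from the other rows.
In the new row 1, the q entry is the old entry divided by the pivot: 1/1 = 1.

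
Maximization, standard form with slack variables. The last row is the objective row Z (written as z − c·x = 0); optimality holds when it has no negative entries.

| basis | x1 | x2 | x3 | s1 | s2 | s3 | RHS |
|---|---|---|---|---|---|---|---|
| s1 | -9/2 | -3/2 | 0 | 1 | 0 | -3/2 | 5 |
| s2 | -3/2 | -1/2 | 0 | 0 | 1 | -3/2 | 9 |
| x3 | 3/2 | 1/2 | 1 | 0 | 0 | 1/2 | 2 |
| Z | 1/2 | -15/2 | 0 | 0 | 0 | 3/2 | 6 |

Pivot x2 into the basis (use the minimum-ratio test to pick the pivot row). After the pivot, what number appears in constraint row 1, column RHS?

11

Ratio test on column x2 — row 1: entry -3/2 ≤ 0; row 2: entry -1/2 ≤ 0; row 3: 2/(1/2) = 4. Minimum is 4 at row 3 (x3 leaves); pivot element 1/2.
Divide row 3 by 1/2; eliminate column x2 from the other rows.
Row 1 update in column RHS: 5 − (-3/2)·4 = 11.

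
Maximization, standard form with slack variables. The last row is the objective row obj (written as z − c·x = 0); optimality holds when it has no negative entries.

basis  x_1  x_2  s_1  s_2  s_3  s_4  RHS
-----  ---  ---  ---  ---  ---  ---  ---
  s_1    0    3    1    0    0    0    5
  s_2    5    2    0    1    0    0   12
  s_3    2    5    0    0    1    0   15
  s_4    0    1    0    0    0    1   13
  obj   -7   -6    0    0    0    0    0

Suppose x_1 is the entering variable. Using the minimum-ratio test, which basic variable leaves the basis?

Column x_1 entries and ratios — s_1: 0 ≤ 0, skip; s_2: 12/5 = 12/5; s_3: 15/2 = 15/2; s_4: 0 ≤ 0, skip.
Smallest ratio is 12/5 in the row of s_2, so s_2 leaves.

s_2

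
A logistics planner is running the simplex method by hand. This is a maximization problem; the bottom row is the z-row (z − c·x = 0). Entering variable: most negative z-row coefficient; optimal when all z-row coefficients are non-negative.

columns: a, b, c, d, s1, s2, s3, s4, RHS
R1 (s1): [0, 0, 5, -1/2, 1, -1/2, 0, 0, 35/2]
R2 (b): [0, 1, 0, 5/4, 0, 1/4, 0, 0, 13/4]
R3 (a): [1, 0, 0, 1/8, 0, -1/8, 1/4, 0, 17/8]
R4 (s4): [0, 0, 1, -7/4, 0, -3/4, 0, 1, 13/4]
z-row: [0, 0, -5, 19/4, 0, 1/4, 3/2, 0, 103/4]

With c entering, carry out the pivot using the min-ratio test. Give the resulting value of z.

Ratio test on column c — row 1: (35/2)/5 = 7/2; row 2: entry 0 ≤ 0; row 3: entry 0 ≤ 0; row 4: (13/4)/1 = 13/4. Minimum is 13/4 at row 4 (s4 leaves); pivot element 1.
Pivot on row 4; the z-row RHS becomes 103/4 − (-5)·(13/4) = 42.

42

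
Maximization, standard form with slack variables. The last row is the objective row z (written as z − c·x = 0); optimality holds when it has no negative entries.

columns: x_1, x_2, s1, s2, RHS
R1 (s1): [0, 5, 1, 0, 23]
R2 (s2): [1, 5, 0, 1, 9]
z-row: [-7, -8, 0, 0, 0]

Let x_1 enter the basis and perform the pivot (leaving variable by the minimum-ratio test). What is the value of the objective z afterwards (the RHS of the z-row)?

63

Ratio test on column x_1 — row 1: entry 0 ≤ 0; row 2: 9/1 = 9. Minimum is 9 at row 2 (s2 leaves); pivot element 1.
Pivot on row 2; the z-row RHS becomes 0 − (-7)·9 = 63.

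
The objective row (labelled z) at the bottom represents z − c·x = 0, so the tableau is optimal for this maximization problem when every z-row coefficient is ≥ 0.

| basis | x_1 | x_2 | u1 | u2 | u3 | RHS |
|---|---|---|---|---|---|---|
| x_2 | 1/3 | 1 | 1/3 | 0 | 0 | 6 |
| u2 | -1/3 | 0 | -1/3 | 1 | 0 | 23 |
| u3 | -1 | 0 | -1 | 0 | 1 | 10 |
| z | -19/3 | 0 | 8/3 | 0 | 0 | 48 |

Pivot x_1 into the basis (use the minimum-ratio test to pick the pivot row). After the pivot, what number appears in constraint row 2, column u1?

0

Ratio test on column x_1 — row 1: 6/(1/3) = 18; row 2: entry -1/3 ≤ 0; row 3: entry -1 ≤ 0. Minimum is 18 at row 1 (x_2 leaves); pivot element 1/3.
Divide row 1 by 1/3; eliminate column x_1 from the other rows.
Row 2 update in column u1: -1/3 − (-1/3)·1 = 0.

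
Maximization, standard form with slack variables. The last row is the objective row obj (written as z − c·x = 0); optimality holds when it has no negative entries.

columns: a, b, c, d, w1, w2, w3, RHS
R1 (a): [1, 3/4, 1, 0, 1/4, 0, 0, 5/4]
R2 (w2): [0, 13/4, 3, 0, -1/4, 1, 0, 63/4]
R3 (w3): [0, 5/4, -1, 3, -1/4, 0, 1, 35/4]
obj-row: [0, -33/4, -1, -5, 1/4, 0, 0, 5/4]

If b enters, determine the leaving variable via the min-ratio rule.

a

Column b entries and ratios — a: (5/4)/(3/4) = 5/3; w2: (63/4)/(13/4) = 63/13; w3: (35/4)/(5/4) = 7.
Smallest ratio is 5/3 in the row of a, so a leaves.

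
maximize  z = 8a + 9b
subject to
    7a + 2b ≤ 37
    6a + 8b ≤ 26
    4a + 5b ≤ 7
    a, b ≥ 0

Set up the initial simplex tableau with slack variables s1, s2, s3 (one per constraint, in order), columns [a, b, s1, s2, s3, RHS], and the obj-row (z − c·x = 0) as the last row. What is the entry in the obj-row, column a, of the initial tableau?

The obj-row carries the negated objective coefficients: the a entry is -8.

-8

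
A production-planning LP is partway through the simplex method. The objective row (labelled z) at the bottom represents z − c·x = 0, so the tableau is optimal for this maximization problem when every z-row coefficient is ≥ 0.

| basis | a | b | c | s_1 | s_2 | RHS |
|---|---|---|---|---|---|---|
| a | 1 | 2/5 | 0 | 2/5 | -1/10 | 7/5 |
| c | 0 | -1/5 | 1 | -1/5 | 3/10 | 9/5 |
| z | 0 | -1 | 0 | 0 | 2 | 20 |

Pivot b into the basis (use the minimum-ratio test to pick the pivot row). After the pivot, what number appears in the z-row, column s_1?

Ratio test on column b — row 1: (7/5)/(2/5) = 7/2; row 2: entry -1/5 ≤ 0. Minimum is 7/2 at row 1 (a leaves); pivot element 2/5.
Divide row 1 by 2/5; eliminate column b from the other rows.
z-row update in column s_1: 0 − (-1)·1 = 1.

1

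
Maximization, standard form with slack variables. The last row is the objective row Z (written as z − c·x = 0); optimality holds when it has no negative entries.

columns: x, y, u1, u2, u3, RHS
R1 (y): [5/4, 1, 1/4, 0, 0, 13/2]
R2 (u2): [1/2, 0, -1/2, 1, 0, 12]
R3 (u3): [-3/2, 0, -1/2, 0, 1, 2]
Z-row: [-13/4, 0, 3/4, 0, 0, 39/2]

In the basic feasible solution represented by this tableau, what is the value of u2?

12

u2 is basic (row 2); its value is the RHS of that row, 12.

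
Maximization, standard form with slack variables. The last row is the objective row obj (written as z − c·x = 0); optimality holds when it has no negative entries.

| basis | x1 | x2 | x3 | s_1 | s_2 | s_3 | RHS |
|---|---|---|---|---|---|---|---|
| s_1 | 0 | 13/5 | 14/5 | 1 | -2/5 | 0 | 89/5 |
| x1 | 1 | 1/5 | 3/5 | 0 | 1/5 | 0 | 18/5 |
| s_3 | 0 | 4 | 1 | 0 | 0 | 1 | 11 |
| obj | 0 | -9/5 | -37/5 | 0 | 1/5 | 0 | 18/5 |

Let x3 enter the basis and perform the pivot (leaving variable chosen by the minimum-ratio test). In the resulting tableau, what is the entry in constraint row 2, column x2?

1/3

Ratio test on column x3 — row 1: (89/5)/(14/5) = 89/14; row 2: (18/5)/(3/5) = 6; row 3: 11/1 = 11. Minimum is 6 at row 2 (x1 leaves); pivot element 3/5.
Divide row 2 by 3/5; eliminate column x3 from the other rows.
In the new row 2, the x2 entry is the old entry divided by the pivot: (1/5)/(3/5) = 1/3.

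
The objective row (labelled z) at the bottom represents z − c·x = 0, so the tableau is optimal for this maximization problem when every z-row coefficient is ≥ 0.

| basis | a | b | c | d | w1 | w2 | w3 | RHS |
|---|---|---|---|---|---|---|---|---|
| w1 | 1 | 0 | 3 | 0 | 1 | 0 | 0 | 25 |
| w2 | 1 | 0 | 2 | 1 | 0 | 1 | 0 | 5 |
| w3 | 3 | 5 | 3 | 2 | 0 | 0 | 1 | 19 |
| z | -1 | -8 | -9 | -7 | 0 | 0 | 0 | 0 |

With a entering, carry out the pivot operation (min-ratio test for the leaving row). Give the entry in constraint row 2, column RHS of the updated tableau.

5

Ratio test on column a — row 1: 25/1 = 25; row 2: 5/1 = 5; row 3: 19/3 = 19/3. Minimum is 5 at row 2 (w2 leaves); pivot element 1.
Divide row 2 by 1; eliminate column a from the other rows.
In the new row 2, the RHS entry is the old entry divided by the pivot: 5/1 = 5.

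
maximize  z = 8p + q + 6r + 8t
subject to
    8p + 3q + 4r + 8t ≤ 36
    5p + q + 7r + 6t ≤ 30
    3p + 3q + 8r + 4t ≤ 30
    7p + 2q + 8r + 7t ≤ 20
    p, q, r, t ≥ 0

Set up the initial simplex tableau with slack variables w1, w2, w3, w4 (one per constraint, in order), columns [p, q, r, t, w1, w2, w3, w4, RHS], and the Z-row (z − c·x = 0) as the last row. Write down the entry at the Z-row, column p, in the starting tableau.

-8

The Z-row carries the negated objective coefficients: the p entry is -8.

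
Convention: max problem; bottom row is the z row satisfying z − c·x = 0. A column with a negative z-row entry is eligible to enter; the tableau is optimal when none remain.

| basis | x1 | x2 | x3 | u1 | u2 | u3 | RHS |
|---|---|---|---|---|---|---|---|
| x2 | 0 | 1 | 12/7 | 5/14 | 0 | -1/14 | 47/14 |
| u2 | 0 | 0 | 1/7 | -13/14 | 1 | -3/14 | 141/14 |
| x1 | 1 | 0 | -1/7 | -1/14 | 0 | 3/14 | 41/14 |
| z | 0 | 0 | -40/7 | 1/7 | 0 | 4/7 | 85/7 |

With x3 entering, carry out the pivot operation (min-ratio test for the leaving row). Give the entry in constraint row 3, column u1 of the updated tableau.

Ratio test on column x3 — row 1: (47/14)/(12/7) = 47/24; row 2: (141/14)/(1/7) = 141/2; row 3: entry -1/7 ≤ 0. Minimum is 47/24 at row 1 (x2 leaves); pivot element 12/7.
Divide row 1 by 12/7; eliminate column x3 from the other rows.
Row 3 update in column u1: -1/14 − (-1/7)·(5/24) = -1/24.

-1/24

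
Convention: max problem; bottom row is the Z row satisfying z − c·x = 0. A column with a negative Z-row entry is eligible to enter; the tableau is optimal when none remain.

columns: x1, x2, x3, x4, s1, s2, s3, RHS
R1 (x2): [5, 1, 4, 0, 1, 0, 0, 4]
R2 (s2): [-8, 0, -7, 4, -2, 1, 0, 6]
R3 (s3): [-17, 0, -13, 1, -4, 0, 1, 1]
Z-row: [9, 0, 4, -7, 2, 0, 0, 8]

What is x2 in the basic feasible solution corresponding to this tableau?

4

x2 is basic (row 1); its value is the RHS of that row, 4.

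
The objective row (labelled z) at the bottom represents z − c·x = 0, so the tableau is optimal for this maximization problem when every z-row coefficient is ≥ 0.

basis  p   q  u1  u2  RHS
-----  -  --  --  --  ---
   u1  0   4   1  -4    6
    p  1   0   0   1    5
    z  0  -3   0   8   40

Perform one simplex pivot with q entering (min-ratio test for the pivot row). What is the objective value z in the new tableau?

Ratio test on column q — row 1: 6/4 = 3/2; row 2: entry 0 ≤ 0. Minimum is 3/2 at row 1 (u1 leaves); pivot element 4.
Pivot on row 1; the z-row RHS becomes 40 − (-3)·(3/2) = 89/2.

89/2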